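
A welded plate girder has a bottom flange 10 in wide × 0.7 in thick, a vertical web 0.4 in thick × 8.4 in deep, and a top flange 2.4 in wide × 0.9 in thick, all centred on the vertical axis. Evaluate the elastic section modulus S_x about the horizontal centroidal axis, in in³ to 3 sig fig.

Decompose the section into non-overlapping parts with the origin at the bottom-left of its bounding rectangle.
Bottom plate: 10 × 0.7, A = 7 in², y = 0.35 in, Ī = 0.28583 in⁴.
Web plate: 0.4 × 8.4, A = 3.36 in², y = 4.9 in, Ī = 19.757 in⁴.
Top plate: 2.4 × 0.9, A = 2.16 in², y = 9.55 in, Ī = 0.1458 in⁴.
Centroid: ȳ = ΣA·y / ΣA = 3.1583 in.
Transfer each piece to the horizontal centroidal axis using Ī + A·d² with d = y − 3.1583:
  bottom plate: d = -2.8083 in → contributes +55.492 in⁴
  web plate: d = 1.7417 in → contributes +29.949 in⁴
  top plate: d = 6.3917 in → contributes +88.39 in⁴
Total I = 173.83 in⁴.
Extreme fibre distance c = 6.8417 in; S = I/c = 25.408 in³.

S_x ≈ 25.4 in³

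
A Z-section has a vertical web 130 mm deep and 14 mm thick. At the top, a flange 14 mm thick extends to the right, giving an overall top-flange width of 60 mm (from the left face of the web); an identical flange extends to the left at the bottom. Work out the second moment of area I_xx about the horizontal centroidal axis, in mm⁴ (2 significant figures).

I_xx ≈ 6.9 × 10⁶ mm⁴

Break the section into simple shapes (no overlaps), measuring from the bottom-left corner of the bounding box.
Web: 14 × 130, A = 1 820 mm², y = 65 mm, Ī = 2 563 167 mm⁴.
Top flange (beyond web): 46 × 14, A = 644 mm², y = 123 mm, Ī = 10 519 mm⁴.
Bottom flange (beyond web): 46 × 14, A = 644 mm², y = 7 mm, Ī = 10 519 mm⁴.
Centroid: ȳ = ΣA·y / ΣA = 65 mm.
Transfer each piece to the horizontal centroidal axis using Ī + A·d² with d = y − 65:
  web: d = 0 mm → contributes +2 563 167 mm⁴
  top flange (beyond web): d = 58 mm → contributes +2 176 935 mm⁴
  bottom flange (beyond web): d = -58 mm → contributes +2 176 935 mm⁴
Total I = 6 917 036 mm⁴.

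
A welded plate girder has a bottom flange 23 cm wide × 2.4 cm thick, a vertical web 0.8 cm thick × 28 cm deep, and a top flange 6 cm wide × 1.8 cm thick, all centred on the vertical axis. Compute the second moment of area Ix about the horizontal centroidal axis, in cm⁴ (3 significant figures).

Break the section into simple shapes (no overlaps), measuring from the bottom-left corner of the bounding box.
Bottom plate: 23 × 2.4, A = 55.2 cm², y = 1.2 cm, Ī = 26.496 cm⁴.
Web plate: 0.8 × 28, A = 22.4 cm², y = 16.4 cm, Ī = 1463.5 cm⁴.
Top plate: 6 × 1.8, A = 10.8 cm², y = 31.3 cm, Ī = 2.916 cm⁴.
Centroid: ȳ = ΣA·y / ΣA = 8.729 cm.
Transfer each piece to the horizontal centroidal axis using Ī + A·d² with d = y − 8.729:
  bottom plate: d = -7.529 cm → contributes +3155.5 cm⁴
  web plate: d = 7.671 cm → contributes +2781.6 cm⁴
  top plate: d = 22.571 cm → contributes +5 505 cm⁴
Total I = 11 442 cm⁴.

Ix ≈ 1.14 × 10⁴ cm⁴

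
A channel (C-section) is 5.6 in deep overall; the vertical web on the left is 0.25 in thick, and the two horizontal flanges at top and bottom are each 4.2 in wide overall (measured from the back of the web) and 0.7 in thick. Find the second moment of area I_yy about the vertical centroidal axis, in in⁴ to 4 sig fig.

I_yy ≈ 12.12 in⁴

Treat the section as a set of non-overlapping primitives; coordinates are from the bounding-box lower-left.
Web: 0.25 × 5.6, A = 1.4 in², x = 0.125 in, Ī = 0.00729167 in⁴.
Top flange (beyond web): 3.95 × 0.7, A = 2.765 in², x = 2.225 in, Ī = 3.59508 in⁴.
Bottom flange (beyond web): 3.95 × 0.7, A = 2.765 in², x = 2.225 in, Ī = 3.59508 in⁴.
Centroid: x̄ = ΣA·x / ΣA = 1.80076 in.
Transfer each piece to the vertical centroidal axis using Ī + A·d² with d = x − 1.80076:
  web: d = -1.67576 in → contributes +3.93872 in⁴
  top flange (beyond web): d = 0.424242 in → contributes +4.09273 in⁴
  bottom flange (beyond web): d = 0.424242 in → contributes +4.09273 in⁴
Total I = 12.1242 in⁴.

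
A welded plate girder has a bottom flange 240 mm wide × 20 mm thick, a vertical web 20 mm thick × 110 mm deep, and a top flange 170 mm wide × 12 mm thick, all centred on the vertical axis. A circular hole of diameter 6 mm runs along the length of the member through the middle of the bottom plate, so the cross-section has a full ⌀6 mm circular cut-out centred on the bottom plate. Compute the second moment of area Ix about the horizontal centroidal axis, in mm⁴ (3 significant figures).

Split into non-overlapping primitives; take the origin at the lower-left of the bounding box.
Bottom plate: 240 × 20, A = 4 800 mm², y = 10 mm, Ī = 160 000 mm⁴.
Web plate: 20 × 110, A = 2 200 mm², y = 75 mm, Ī = 2 218 333 mm⁴.
Top plate: 170 × 12, A = 2 040 mm², y = 136 mm, Ī = 24 480 mm⁴.
Hole (subtracted): ⌀6, A = 28.274 mm², y = 10 mm, Ī = 63.617 mm⁴.
Centroid: ȳ = ΣA·y / ΣA = 54.391 mm.
Transfer each piece to the horizontal centroidal axis using Ī + A·d² with d = y − 54.391:
  bottom plate: d = -44.391 mm → contributes +9 618 715 mm⁴
  web plate: d = 20.609 mm → contributes +3 152 736 mm⁴
  top plate: d = 81.609 mm → contributes +13 610 921 mm⁴
  hole: d = -44.391 mm → contributes −55 780 mm⁴
Total I = 26 326 593 mm⁴.

Ix ≈ 2.63 × 10⁷ mm⁴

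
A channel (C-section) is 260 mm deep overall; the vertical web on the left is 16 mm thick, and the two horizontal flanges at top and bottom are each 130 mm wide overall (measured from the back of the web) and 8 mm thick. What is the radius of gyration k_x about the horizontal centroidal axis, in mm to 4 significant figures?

Split into non-overlapping primitives; take the origin at the lower-left of the bounding box.
Web: 16 × 260, A = 4 160 mm², y = 130 mm, Ī = 23 434 667 mm⁴.
Top flange (beyond web): 114 × 8, A = 912 mm², y = 256 mm, Ī = 4 864 mm⁴.
Bottom flange (beyond web): 114 × 8, A = 912 mm², y = 4 mm, Ī = 4 864 mm⁴.
By symmetry the centroid is at mid-height, ȳ = 130 mm.
Transfer each piece to the horizontal centroidal axis using Ī + A·d² with d = y − 130:
  web: d = 0 mm → contributes +23 434 667 mm⁴
  top flange (beyond web): d = 126 mm → contributes +14 483 776 mm⁴
  bottom flange (beyond web): d = -126 mm → contributes +14 483 776 mm⁴
Total I = 52 402 219 mm⁴.
Radius of gyration: k = √(I/A) = √(52 402 219 / 5 984) = 93.5791 mm.

k_x ≈ 93.58 mm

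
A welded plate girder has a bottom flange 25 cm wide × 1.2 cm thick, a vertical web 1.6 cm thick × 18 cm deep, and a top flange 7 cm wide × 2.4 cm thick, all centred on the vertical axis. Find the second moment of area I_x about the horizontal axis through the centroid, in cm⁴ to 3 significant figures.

Break the section into simple shapes (no overlaps), measuring from the bottom-left corner of the bounding box.
Bottom plate: 25 × 1.2, A = 30 cm², y = 0.6 cm, Ī = 3.6 cm⁴.
Web plate: 1.6 × 18, A = 28.8 cm², y = 10.2 cm, Ī = 777.6 cm⁴.
Top plate: 7 × 2.4, A = 16.8 cm², y = 20.4 cm, Ī = 8.064 cm⁴.
Centroid: ȳ = ΣA·y / ΣA = 8.6571 cm.
Transfer each piece to the horizontal axis through the centroid using Ī + A·d² with d = y − 8.6571:
  bottom plate: d = -8.0571 cm → contributes +1951.1 cm⁴
  web plate: d = 1.5429 cm → contributes +846.16 cm⁴
  top plate: d = 11.743 cm → contributes +2324.7 cm⁴
Total I = 5 122 cm⁴.

I_x ≈ 5120 cm⁴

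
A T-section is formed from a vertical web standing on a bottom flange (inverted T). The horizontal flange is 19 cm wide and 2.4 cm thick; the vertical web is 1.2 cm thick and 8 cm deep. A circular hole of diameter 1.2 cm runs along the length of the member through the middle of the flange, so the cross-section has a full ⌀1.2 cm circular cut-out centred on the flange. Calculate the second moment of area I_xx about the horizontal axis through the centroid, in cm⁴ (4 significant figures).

I_xx ≈ 286.5 cm⁴

Decompose the section into non-overlapping parts with the origin at the bottom-left of its bounding rectangle.
Flange: 19 × 2.4, A = 45.6 cm², y = 1.2 cm, Ī = 21.888 cm⁴.
Web: 1.2 × 8, A = 9.6 cm², y = 6.4 cm, Ī = 51.2 cm⁴.
Hole (subtracted): ⌀1.2, A = 1.13097 cm², y = 1.2 cm, Ī = 0.101788 cm⁴.
Centroid: ȳ = ΣA·y / ΣA = 2.12326 cm.
Transfer each piece to the horizontal axis through the centroid using Ī + A·d² with d = y − 2.12326:
  flange: d = -0.923264 cm → contributes +60.7582 cm⁴
  web: d = 4.27674 cm → contributes +226.788 cm⁴
  hole: d = -0.923264 cm → contributes −1.06585 cm⁴
Total I = 286.481 cm⁴.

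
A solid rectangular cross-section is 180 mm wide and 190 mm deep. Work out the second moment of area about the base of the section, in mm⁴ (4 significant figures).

I_base ≈ 4.115 × 10⁸ mm⁴

The section: 180 × 190, A = 34 200 mm², y = 95 mm, Ī = 102 885 000 mm⁴.
Transfer it to a horizontal axis along the bottom face using Ī + A·d² with d = y − 0:
  the section: d = 95 mm → contributes +411 540 000 mm⁴
Total I = 411 540 000 mm⁴.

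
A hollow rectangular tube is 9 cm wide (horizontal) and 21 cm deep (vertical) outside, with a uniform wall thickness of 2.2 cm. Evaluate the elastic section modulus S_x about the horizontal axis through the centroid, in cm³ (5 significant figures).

S_x ≈ 494.50 cm³

Split into non-overlapping primitives; take the origin at the lower-left of the bounding box.
Outer rectangle: 9 × 21, A = 189 cm², y = 10.5 cm, Ī = 6945.75 cm⁴.
Inner void (subtracted): 4.6 × 16.6, A = 76.36 cm², y = 10.5 cm, Ī = 1753.48 cm⁴.
By symmetry the centroid is at mid-height, ȳ = 10.5 cm.
All pieces are centred on the horizontal axis through the centroid, so I = ΣĪ (holes subtracted) = 5192.27 cm⁴.
Extreme fibre distance c = 10.5 cm; S = I/c = 494.5019 cm³.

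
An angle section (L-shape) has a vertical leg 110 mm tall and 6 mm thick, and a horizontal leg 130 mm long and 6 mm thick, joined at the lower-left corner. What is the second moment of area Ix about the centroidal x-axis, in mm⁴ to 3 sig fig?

Decompose the section into non-overlapping parts with the origin at the bottom-left of its bounding rectangle.
Vertical leg: 6 × 110, A = 660 mm², y = 55 mm, Ī = 665 500 mm⁴.
Horizontal leg (remainder): 124 × 6, A = 744 mm², y = 3 mm, Ī = 2 232 mm⁴.
Centroid: ȳ = ΣA·y / ΣA = 27.444 mm.
Transfer each piece to the centroidal x-axis using Ī + A·d² with d = y − 27.444:
  vertical leg: d = 27.556 mm → contributes +1 166 644 mm⁴
  horizontal leg (remainder): d = -24.444 mm → contributes +446 795 mm⁴
Total I = 1 613 439 mm⁴.

Ix ≈ 1.61 × 10⁶ mm⁴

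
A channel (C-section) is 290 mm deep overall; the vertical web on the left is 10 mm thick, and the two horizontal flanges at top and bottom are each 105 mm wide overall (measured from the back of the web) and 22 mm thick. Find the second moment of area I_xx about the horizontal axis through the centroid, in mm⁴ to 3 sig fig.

Split into non-overlapping primitives; take the origin at the lower-left of the bounding box.
Web: 10 × 290, A = 2 900 mm², y = 145 mm, Ī = 20 324 167 mm⁴.
Top flange (beyond web): 95 × 22, A = 2 090 mm², y = 279 mm, Ī = 84 297 mm⁴.
Bottom flange (beyond web): 95 × 22, A = 2 090 mm², y = 11 mm, Ī = 84 297 mm⁴.
By symmetry the centroid is at mid-height, ȳ = 145 mm.
Transfer each piece to the horizontal axis through the centroid using Ī + A·d² with d = y − 145:
  web: d = 0 mm → contributes +20 324 167 mm⁴
  top flange (beyond web): d = 134 mm → contributes +37 612 337 mm⁴
  bottom flange (beyond web): d = -134 mm → contributes +37 612 337 mm⁴
Total I = 95 548 840 mm⁴.

I_xx ≈ 9.55 × 10⁷ mm⁴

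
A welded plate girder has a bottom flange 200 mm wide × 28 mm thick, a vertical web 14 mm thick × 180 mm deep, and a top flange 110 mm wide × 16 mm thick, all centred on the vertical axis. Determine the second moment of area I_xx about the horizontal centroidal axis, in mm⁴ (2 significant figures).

I_xx ≈ 6.8 × 10⁷ mm⁴

Treat the section as a set of non-overlapping primitives; coordinates are from the bounding-box lower-left.
Bottom plate: 200 × 28, A = 5 600 mm², y = 14 mm, Ī = 365 867 mm⁴.
Web plate: 14 × 180, A = 2 520 mm², y = 118 mm, Ī = 6 804 000 mm⁴.
Top plate: 110 × 16, A = 1 760 mm², y = 216 mm, Ī = 37 547 mm⁴.
Centroid: ȳ = ΣA·y / ΣA = 76.51 mm.
Transfer each piece to the horizontal centroidal axis using Ī + A·d² with d = y − 76.51:
  bottom plate: d = -62.51 mm → contributes +22 247 952 mm⁴
  web plate: d = 41.49 mm → contributes +11 141 953 mm⁴
  top plate: d = 139.5 mm → contributes +34 282 617 mm⁴
Total I = 67 672 522 mm⁴.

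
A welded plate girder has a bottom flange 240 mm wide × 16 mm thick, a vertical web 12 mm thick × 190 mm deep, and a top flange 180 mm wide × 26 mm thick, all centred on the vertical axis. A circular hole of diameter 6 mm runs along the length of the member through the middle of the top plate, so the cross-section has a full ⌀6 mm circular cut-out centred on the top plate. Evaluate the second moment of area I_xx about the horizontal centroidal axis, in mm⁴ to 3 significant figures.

I_xx ≈ 1.01 × 10⁸ mm⁴

Break the section into simple shapes (no overlaps), measuring from the bottom-left corner of the bounding box.
Bottom plate: 240 × 16, A = 3 840 mm², y = 8 mm, Ī = 81 920 mm⁴.
Web plate: 12 × 190, A = 2 280 mm², y = 111 mm, Ī = 6 859 000 mm⁴.
Top plate: 180 × 26, A = 4 680 mm², y = 219 mm, Ī = 263 640 mm⁴.
Hole (subtracted): ⌀6, A = 28.274 mm², y = 219 mm, Ī = 63.617 mm⁴.
Centroid: ȳ = ΣA·y / ΣA = 120.92 mm.
Transfer each piece to the horizontal centroidal axis using Ī + A·d² with d = y − 120.92:
  bottom plate: d = -112.92 mm → contributes +49 046 351 mm⁴
  web plate: d = -9.921 mm → contributes +7 083 412 mm⁴
  top plate: d = 98.079 mm → contributes +45 282 847 mm⁴
  hole: d = 98.079 mm → contributes −272 048 mm⁴
Total I = 101 140 562 mm⁴.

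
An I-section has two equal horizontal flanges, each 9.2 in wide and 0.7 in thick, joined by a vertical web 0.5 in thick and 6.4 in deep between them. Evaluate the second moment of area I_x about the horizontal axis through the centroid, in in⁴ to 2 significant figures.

Treat the section as a set of non-overlapping primitives; coordinates are from the bounding-box lower-left.
Bottom flange: 9.2 × 0.7, A = 6.44 in², y = 0.35 in, Ī = 0.263 in⁴.
Web: 0.5 × 6.4, A = 3.2 in², y = 3.9 in, Ī = 10.92 in⁴.
Top flange: 9.2 × 0.7, A = 6.44 in², y = 7.45 in, Ī = 0.263 in⁴.
By symmetry the centroid is at mid-height, ȳ = 3.9 in.
Transfer each piece to the horizontal axis through the centroid using Ī + A·d² with d = y − 3.9:
  bottom flange: d = -3.55 in → contributes +81.42 in⁴
  web: d = 0 in → contributes +10.92 in⁴
  top flange: d = 3.55 in → contributes +81.42 in⁴
Total I = 173.8 in⁴.

I_x ≈ 170 in⁴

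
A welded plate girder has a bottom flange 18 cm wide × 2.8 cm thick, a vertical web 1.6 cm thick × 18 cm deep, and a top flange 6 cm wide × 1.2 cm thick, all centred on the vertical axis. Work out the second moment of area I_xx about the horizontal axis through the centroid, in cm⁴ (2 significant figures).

I_xx ≈ 4500 cm⁴

Decompose the section into non-overlapping parts with the origin at the bottom-left of its bounding rectangle.
Bottom plate: 18 × 2.8, A = 50.4 cm², y = 1.4 cm, Ī = 32.93 cm⁴.
Web plate: 1.6 × 18, A = 28.8 cm², y = 11.8 cm, Ī = 777.6 cm⁴.
Top plate: 6 × 1.2, A = 7.2 cm², y = 21.4 cm, Ī = 0.864 cm⁴.
Centroid: ȳ = ΣA·y / ΣA = 6.533 cm.
Transfer each piece to the horizontal axis through the centroid using Ī + A·d² with d = y − 6.533:
  bottom plate: d = -5.133 cm → contributes +1 361 cm⁴
  web plate: d = 5.267 cm → contributes +1 576 cm⁴
  top plate: d = 14.87 cm → contributes +1 592 cm⁴
Total I = 4 530 cm⁴.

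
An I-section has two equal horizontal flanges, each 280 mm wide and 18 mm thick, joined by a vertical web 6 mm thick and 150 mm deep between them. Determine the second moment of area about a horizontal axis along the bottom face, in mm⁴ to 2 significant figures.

I_base ≈ 1.7 × 10⁸ mm⁴

Split into non-overlapping primitives; take the origin at the lower-left of the bounding box.
Bottom flange: 280 × 18, A = 5 040 mm², y = 9 mm, Ī = 136 080 mm⁴.
Web: 6 × 150, A = 900 mm², y = 93 mm, Ī = 1 687 500 mm⁴.
Top flange: 280 × 18, A = 5 040 mm², y = 177 mm, Ī = 136 080 mm⁴.
Transfer each piece to the bottom edge using Ī + A·d² with d = y − 0:
  bottom flange: d = 9 mm → contributes +544 320 mm⁴
  web: d = 93 mm → contributes +9 471 600 mm⁴
  top flange: d = 177 mm → contributes +158 034 240 mm⁴
Total I = 168 050 160 mm⁴.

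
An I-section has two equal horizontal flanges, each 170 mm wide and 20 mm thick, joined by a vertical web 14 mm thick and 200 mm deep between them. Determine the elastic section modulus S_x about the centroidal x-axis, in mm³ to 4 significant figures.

Break the section into simple shapes (no overlaps), measuring from the bottom-left corner of the bounding box.
Bottom flange: 170 × 20, A = 3 400 mm², y = 10 mm, Ī = 113 333 mm⁴.
Web: 14 × 200, A = 2 800 mm², y = 120 mm, Ī = 9 333 333 mm⁴.
Top flange: 170 × 20, A = 3 400 mm², y = 230 mm, Ī = 113 333 mm⁴.
By symmetry the centroid is at mid-height, ȳ = 120 mm.
Transfer each piece to the centroidal x-axis using Ī + A·d² with d = y − 120:
  bottom flange: d = -110 mm → contributes +41 253 333 mm⁴
  web: d = 0 mm → contributes +9 333 333 mm⁴
  top flange: d = 110 mm → contributes +41 253 333 mm⁴
Total I = 91 840 000 mm⁴.
Extreme fibre distance c = 120 mm; S = I/c = 765 333 mm³.

S_x ≈ 7.653 × 10⁵ mm³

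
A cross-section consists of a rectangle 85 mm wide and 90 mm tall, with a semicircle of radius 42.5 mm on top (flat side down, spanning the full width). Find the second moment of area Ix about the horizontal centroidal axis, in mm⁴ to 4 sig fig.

Ix ≈ 1.375 × 10⁷ mm⁴

Treat the section as a set of non-overlapping primitives; coordinates are from the bounding-box lower-left.
Rectangular body: 85 × 90, A = 7 650 mm², y = 45 mm, Ī = 5 163 750 mm⁴.
Semicircular cap: semicircle r = 42.5, A = 2837.25 mm², y = 108.038 mm, Ī = 358 086 mm⁴.
Centroid: ȳ = ΣA·y / ΣA = 62.0544 mm.
Transfer each piece to the horizontal centroidal axis using Ī + A·d² with d = y − 62.0544:
  rectangular body: d = -17.0544 mm → contributes +7 388 762 mm⁴
  semicircular cap: d = 45.9832 mm → contributes +6 357 324 mm⁴
Total I = 13 746 086 mm⁴.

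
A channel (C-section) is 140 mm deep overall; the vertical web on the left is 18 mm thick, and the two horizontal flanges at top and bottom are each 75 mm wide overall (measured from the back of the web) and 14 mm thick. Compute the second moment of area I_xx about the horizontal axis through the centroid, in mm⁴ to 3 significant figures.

Split into non-overlapping primitives; take the origin at the lower-left of the bounding box.
Web: 18 × 140, A = 2 520 mm², y = 70 mm, Ī = 4 116 000 mm⁴.
Top flange (beyond web): 57 × 14, A = 798 mm², y = 133 mm, Ī = 13 034 mm⁴.
Bottom flange (beyond web): 57 × 14, A = 798 mm², y = 7 mm, Ī = 13 034 mm⁴.
By symmetry the centroid is at mid-height, ȳ = 70 mm.
Transfer each piece to the horizontal axis through the centroid using Ī + A·d² with d = y − 70:
  web: d = 0 mm → contributes +4 116 000 mm⁴
  top flange (beyond web): d = 63 mm → contributes +3 180 296 mm⁴
  bottom flange (beyond web): d = -63 mm → contributes +3 180 296 mm⁴
Total I = 10 476 592 mm⁴.

I_xx ≈ 1.05 × 10⁷ mm⁴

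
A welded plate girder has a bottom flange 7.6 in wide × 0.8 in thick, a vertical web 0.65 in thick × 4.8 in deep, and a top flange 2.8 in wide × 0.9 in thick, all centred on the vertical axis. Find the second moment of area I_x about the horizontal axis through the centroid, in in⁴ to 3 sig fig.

Decompose the section into non-overlapping parts with the origin at the bottom-left of its bounding rectangle.
Bottom plate: 7.6 × 0.8, A = 6.08 in², y = 0.4 in, Ī = 0.32427 in⁴.
Web plate: 0.65 × 4.8, A = 3.12 in², y = 3.2 in, Ī = 5.9904 in⁴.
Top plate: 2.8 × 0.9, A = 2.52 in², y = 6.05 in, Ī = 0.1701 in⁴.
Centroid: ȳ = ΣA·y / ΣA = 2.3602 in.
Transfer each piece to the horizontal axis through the centroid using Ī + A·d² with d = y − 2.3602:
  bottom plate: d = -1.9602 in → contributes +23.687 in⁴
  web plate: d = 0.83976 in → contributes +8.1906 in⁴
  top plate: d = 3.6898 in → contributes +34.478 in⁴
Total I = 66.356 in⁴.

I_x ≈ 66.4 in⁴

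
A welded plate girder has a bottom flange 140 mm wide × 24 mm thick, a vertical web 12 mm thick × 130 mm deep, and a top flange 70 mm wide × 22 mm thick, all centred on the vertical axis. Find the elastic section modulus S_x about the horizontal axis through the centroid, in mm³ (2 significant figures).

Split into non-overlapping primitives; take the origin at the lower-left of the bounding box.
Bottom plate: 140 × 24, A = 3 360 mm², y = 12 mm, Ī = 161 280 mm⁴.
Web plate: 12 × 130, A = 1 560 mm², y = 89 mm, Ī = 2 197 000 mm⁴.
Top plate: 70 × 22, A = 1 540 mm², y = 165 mm, Ī = 62 113 mm⁴.
Centroid: ȳ = ΣA·y / ΣA = 67.07 mm.
Transfer each piece to the horizontal axis through the centroid using Ī + A·d² with d = y − 67.07:
  bottom plate: d = -55.07 mm → contributes +10 350 470 mm⁴
  web plate: d = 21.93 mm → contributes +2 947 372 mm⁴
  top plate: d = 97.93 mm → contributes +14 831 722 mm⁴
Total I = 28 129 563 mm⁴.
Extreme fibre distance c = 108.9 mm; S = I/c = 258 231 mm³.

S_x ≈ 2.6 × 10⁵ mm³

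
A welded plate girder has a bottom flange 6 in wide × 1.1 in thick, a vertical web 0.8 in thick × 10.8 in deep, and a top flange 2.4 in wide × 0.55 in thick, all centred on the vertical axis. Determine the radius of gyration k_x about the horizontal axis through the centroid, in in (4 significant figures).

Break the section into simple shapes (no overlaps), measuring from the bottom-left corner of the bounding box.
Bottom plate: 6 × 1.1, A = 6.6 in², y = 0.55 in, Ī = 0.6655 in⁴.
Web plate: 0.8 × 10.8, A = 8.64 in², y = 6.5 in, Ī = 83.9808 in⁴.
Top plate: 2.4 × 0.55, A = 1.32 in², y = 12.175 in, Ī = 0.033275 in⁴.
Centroid: ȳ = ΣA·y / ΣA = 4.58098 in.
Transfer each piece to the horizontal axis through the centroid using Ī + A·d² with d = y − 4.58098:
  bottom plate: d = -4.03098 in → contributes +107.907 in⁴
  web plate: d = 1.91902 in → contributes +115.799 in⁴
  top plate: d = 7.59402 in → contributes +76.1566 in⁴
Total I = 299.863 in⁴.
Radius of gyration: k = √(I/A) = √(299.863 / 16.56) = 4.25531 in.

k_x ≈ 4.255 in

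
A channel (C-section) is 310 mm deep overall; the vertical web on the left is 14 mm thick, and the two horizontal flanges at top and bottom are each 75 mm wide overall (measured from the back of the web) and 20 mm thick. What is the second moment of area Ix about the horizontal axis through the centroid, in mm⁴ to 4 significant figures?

Ix ≈ 8.614 × 10⁷ mm⁴

Treat the section as a set of non-overlapping primitives; coordinates are from the bounding-box lower-left.
Web: 14 × 310, A = 4 340 mm², y = 155 mm, Ī = 34 756 167 mm⁴.
Top flange (beyond web): 61 × 20, A = 1 220 mm², y = 300 mm, Ī = 40666.7 mm⁴.
Bottom flange (beyond web): 61 × 20, A = 1 220 mm², y = 10 mm, Ī = 40666.7 mm⁴.
By symmetry the centroid is at mid-height, ȳ = 155 mm.
Transfer each piece to the horizontal axis through the centroid using Ī + A·d² with d = y − 155:
  web: d = 0 mm → contributes +34 756 167 mm⁴
  top flange (beyond web): d = 145 mm → contributes +25 691 167 mm⁴
  bottom flange (beyond web): d = -145 mm → contributes +25 691 167 mm⁴
Total I = 86 138 500 mm⁴.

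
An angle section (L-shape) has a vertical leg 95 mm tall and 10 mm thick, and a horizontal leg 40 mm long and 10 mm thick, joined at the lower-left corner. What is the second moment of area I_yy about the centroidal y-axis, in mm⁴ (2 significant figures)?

Treat the section as a set of non-overlapping primitives; coordinates are from the bounding-box lower-left.
Vertical leg: 10 × 95, A = 950 mm², x = 5 mm, Ī = 7 917 mm⁴.
Horizontal leg (remainder): 30 × 10, A = 300 mm², x = 25 mm, Ī = 22 500 mm⁴.
Centroid: x̄ = ΣA·x / ΣA = 9.8 mm.
Transfer each piece to the centroidal y-axis using Ī + A·d² with d = x − 9.8:
  vertical leg: d = -4.8 mm → contributes +29 805 mm⁴
  horizontal leg (remainder): d = 15.2 mm → contributes +91 812 mm⁴
Total I = 121 617 mm⁴.

I_yy ≈ 1.2 × 10⁵ mm⁴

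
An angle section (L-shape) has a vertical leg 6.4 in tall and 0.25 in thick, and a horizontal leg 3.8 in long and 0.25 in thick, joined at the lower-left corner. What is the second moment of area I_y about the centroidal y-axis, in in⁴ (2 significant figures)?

Break the section into simple shapes (no overlaps), measuring from the bottom-left corner of the bounding box.
Vertical leg: 0.25 × 6.4, A = 1.6 in², x = 0.125 in, Ī = 0.008333 in⁴.
Horizontal leg (remainder): 3.55 × 0.25, A = 0.8875 in², x = 2.025 in, Ī = 0.9321 in⁴.
Centroid: x̄ = ΣA·x / ΣA = 0.8029 in.
Transfer each piece to the centroidal y-axis using Ī + A·d² with d = x − 0.8029:
  vertical leg: d = -0.6779 in → contributes +0.7436 in⁴
  horizontal leg (remainder): d = 1.222 in → contributes +2.258 in⁴
Total I = 3.001 in⁴.

I_y ≈ 3.0 in⁴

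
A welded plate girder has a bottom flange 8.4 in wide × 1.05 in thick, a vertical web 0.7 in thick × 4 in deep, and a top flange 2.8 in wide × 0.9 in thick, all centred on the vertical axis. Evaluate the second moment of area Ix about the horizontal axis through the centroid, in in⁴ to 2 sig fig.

Treat the section as a set of non-overlapping primitives; coordinates are from the bounding-box lower-left.
Bottom plate: 8.4 × 1.05, A = 8.82 in², y = 0.525 in, Ī = 0.8103 in⁴.
Web plate: 0.7 × 4, A = 2.8 in², y = 3.05 in, Ī = 3.733 in⁴.
Top plate: 2.8 × 0.9, A = 2.52 in², y = 5.5 in, Ī = 0.1701 in⁴.
Centroid: ȳ = ΣA·y / ΣA = 1.912 in.
Transfer each piece to the horizontal axis through the centroid using Ī + A·d² with d = y − 1.912:
  bottom plate: d = -1.387 in → contributes +17.77 in⁴
  web plate: d = 1.138 in → contributes +7.362 in⁴
  top plate: d = 3.588 in → contributes +32.62 in⁴
Total I = 57.75 in⁴.

Ix ≈ 58 in⁴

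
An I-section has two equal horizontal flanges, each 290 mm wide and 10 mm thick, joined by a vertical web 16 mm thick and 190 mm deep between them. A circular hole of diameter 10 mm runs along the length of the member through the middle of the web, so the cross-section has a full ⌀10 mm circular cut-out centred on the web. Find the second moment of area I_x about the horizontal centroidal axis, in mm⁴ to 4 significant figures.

Decompose the section into non-overlapping parts with the origin at the bottom-left of its bounding rectangle.
Bottom flange: 290 × 10, A = 2 900 mm², y = 5 mm, Ī = 24166.7 mm⁴.
Web: 16 × 190, A = 3 040 mm², y = 105 mm, Ī = 9 145 333 mm⁴.
Top flange: 290 × 10, A = 2 900 mm², y = 205 mm, Ī = 24166.7 mm⁴.
Hole (subtracted): ⌀10, A = 78.5398 mm², y = 105 mm, Ī = 490.874 mm⁴.
By symmetry the centroid is at mid-height, ȳ = 105 mm.
Transfer each piece to the horizontal centroidal axis using Ī + A·d² with d = y − 105:
  bottom flange: d = -100 mm → contributes +29 024 167 mm⁴
  web: d = 0 mm → contributes +9 145 333 mm⁴
  top flange: d = 100 mm → contributes +29 024 167 mm⁴
  hole: d = 0 mm → contributes −490.874 mm⁴
Total I = 67 193 176 mm⁴.

I_x ≈ 6.719 × 10⁷ mm⁴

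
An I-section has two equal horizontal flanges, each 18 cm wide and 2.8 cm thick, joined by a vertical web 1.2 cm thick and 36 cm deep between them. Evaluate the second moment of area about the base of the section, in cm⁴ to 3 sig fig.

Decompose the section into non-overlapping parts with the origin at the bottom-left of its bounding rectangle.
Bottom flange: 18 × 2.8, A = 50.4 cm², y = 1.4 cm, Ī = 32.928 cm⁴.
Web: 1.2 × 36, A = 43.2 cm², y = 20.8 cm, Ī = 4665.6 cm⁴.
Top flange: 18 × 2.8, A = 50.4 cm², y = 40.2 cm, Ī = 32.928 cm⁴.
Transfer each piece to the bottom edge using Ī + A·d² with d = y − 0:
  bottom flange: d = 1.4 cm → contributes +131.71 cm⁴
  web: d = 20.8 cm → contributes +23 356 cm⁴
  top flange: d = 40.2 cm → contributes +81 481 cm⁴
Total I = 104 969 cm⁴.

I_base ≈ 1.05 × 10⁵ cm⁴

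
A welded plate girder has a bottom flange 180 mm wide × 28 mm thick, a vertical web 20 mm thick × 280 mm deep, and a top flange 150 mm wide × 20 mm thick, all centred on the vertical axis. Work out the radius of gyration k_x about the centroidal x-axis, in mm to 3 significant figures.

k_x ≈ 126 mm

Break the section into simple shapes (no overlaps), measuring from the bottom-left corner of the bounding box.
Bottom plate: 180 × 28, A = 5 040 mm², y = 14 mm, Ī = 329 280 mm⁴.
Web plate: 20 × 280, A = 5 600 mm², y = 168 mm, Ī = 36 586 667 mm⁴.
Top plate: 150 × 20, A = 3 000 mm², y = 318 mm, Ī = 100 000 mm⁴.
Centroid: ȳ = ΣA·y / ΣA = 144.09 mm.
Transfer each piece to the centroidal x-axis using Ī + A·d² with d = y − 144.09:
  bottom plate: d = -130.09 mm → contributes +85 620 603 mm⁴
  web plate: d = 23.912 mm → contributes +39 788 662 mm⁴
  top plate: d = 173.91 mm → contributes +90 836 176 mm⁴
Total I = 216 245 441 mm⁴.
Radius of gyration: k = √(I/A) = √(216 245 441 / 13 640) = 125.91 mm.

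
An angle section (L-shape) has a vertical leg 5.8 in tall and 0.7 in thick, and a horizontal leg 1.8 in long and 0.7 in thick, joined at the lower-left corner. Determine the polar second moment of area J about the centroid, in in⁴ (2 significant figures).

J ≈ 16 in⁴

Treat the section as a set of non-overlapping primitives; coordinates are from the bounding-box lower-left.
Vertical leg: 0.7 × 5.8, A = 4.06 in², y = 2.9 in, Ī = 11.38 in⁴.
Horizontal leg (remainder): 1.1 × 0.7, A = 0.77 in², y = 0.35 in, Ī = 0.03144 in⁴.
Centroid: ȳ = ΣA·y / ΣA = 2.493 in.
Transfer each piece to the centroidal x-axis using Ī + A·d² with d = y − 2.493:
  vertical leg: d = 0.4065 in → contributes +12.05 in⁴
  horizontal leg (remainder): d = -2.143 in → contributes +3.569 in⁴
Total I = 15.62 in⁴.
For the y-axis: x̄ = 0.4935 in.
Repeating about the centroidal y-axis gives I_y = 0.7677 in⁴.
Polar second moment: J = I_x + I_y = 16.39 in⁴.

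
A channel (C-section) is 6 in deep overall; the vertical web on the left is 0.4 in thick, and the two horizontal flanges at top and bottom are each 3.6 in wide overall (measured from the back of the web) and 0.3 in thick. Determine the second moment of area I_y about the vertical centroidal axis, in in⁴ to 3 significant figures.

Split into non-overlapping primitives; take the origin at the lower-left of the bounding box.
Web: 0.4 × 6, A = 2.4 in², x = 0.2 in, Ī = 0.032 in⁴.
Top flange (beyond web): 3.2 × 0.3, A = 0.96 in², x = 2 in, Ī = 0.8192 in⁴.
Bottom flange (beyond web): 3.2 × 0.3, A = 0.96 in², x = 2 in, Ī = 0.8192 in⁴.
Centroid: x̄ = ΣA·x / ΣA = 1 in.
Transfer each piece to the vertical centroidal axis using Ī + A·d² with d = x − 1:
  web: d = -0.8 in → contributes +1.568 in⁴
  top flange (beyond web): d = 1 in → contributes +1.7792 in⁴
  bottom flange (beyond web): d = 1 in → contributes +1.7792 in⁴
Total I = 5.1264 in⁴.

I_y ≈ 5.13 in⁴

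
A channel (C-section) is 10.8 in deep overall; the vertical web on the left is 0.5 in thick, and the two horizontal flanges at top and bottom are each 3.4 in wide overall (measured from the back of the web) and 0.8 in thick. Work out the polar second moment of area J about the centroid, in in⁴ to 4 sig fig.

Break the section into simple shapes (no overlaps), measuring from the bottom-left corner of the bounding box.
Web: 0.5 × 10.8, A = 5.4 in², y = 5.4 in, Ī = 52.488 in⁴.
Top flange (beyond web): 2.9 × 0.8, A = 2.32 in², y = 10.4 in, Ī = 0.123733 in⁴.
Bottom flange (beyond web): 2.9 × 0.8, A = 2.32 in², y = 0.4 in, Ī = 0.123733 in⁴.
By symmetry the centroid is at mid-height, ȳ = 5.4 in.
Transfer each piece to the centroidal x-axis using Ī + A·d² with d = y − 5.4:
  web: d = 0 in → contributes +52.488 in⁴
  top flange (beyond web): d = 5 in → contributes +58.1237 in⁴
  bottom flange (beyond web): d = -5 in → contributes +58.1237 in⁴
Total I = 168.735 in⁴.
For the y-axis: x̄ = 1.03566 in.
Repeating about the centroidal y-axis gives I_y = 10.5767 in⁴.
Polar second moment: J = I_x + I_y = 179.312 in⁴.

J ≈ 179.3 in⁴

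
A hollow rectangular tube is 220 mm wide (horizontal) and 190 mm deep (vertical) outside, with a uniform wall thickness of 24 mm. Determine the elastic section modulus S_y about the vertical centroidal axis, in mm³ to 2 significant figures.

Treat the section as a set of non-overlapping primitives; coordinates are from the bounding-box lower-left.
Outer rectangle: 220 × 190, A = 41 800 mm², x = 110 mm, Ī = 168 593 333 mm⁴.
Inner void (subtracted): 172 × 142, A = 24 424 mm², x = 110 mm, Ī = 60 213 301 mm⁴.
By symmetry the centroid is at mid-width, x̄ = 110 mm.
All pieces are centred on the vertical centroidal axis, so I = ΣĪ (holes subtracted) = 108 380 032 mm⁴.
Extreme fibre distance c = 110 mm; S = I/c = 985 273 mm³.

S_y ≈ 9.9 × 10⁵ mm³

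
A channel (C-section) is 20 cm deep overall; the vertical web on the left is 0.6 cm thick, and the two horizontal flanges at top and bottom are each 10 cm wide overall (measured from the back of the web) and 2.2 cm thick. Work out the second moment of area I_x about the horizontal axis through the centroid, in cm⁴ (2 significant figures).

I_x ≈ 3700 cm⁴

Decompose the section into non-overlapping parts with the origin at the bottom-left of its bounding rectangle.
Web: 0.6 × 20, A = 12 cm², y = 10 cm, Ī = 400 cm⁴.
Top flange (beyond web): 9.4 × 2.2, A = 20.68 cm², y = 18.9 cm, Ī = 8.341 cm⁴.
Bottom flange (beyond web): 9.4 × 2.2, A = 20.68 cm², y = 1.1 cm, Ī = 8.341 cm⁴.
By symmetry the centroid is at mid-height, ȳ = 10 cm.
Transfer each piece to the horizontal axis through the centroid using Ī + A·d² with d = y − 10:
  web: d = 0 cm → contributes +400 cm⁴
  top flange (beyond web): d = 8.9 cm → contributes +1 646 cm⁴
  bottom flange (beyond web): d = -8.9 cm → contributes +1 646 cm⁴
Total I = 3 693 cm⁴.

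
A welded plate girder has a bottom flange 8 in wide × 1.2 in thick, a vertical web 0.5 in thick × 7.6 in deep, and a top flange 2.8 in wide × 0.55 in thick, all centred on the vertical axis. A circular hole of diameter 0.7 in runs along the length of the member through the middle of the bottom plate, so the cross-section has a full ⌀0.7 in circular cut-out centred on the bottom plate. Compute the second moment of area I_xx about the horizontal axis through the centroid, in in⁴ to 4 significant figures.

I_xx ≈ 142.8 in⁴

Split into non-overlapping primitives; take the origin at the lower-left of the bounding box.
Bottom plate: 8 × 1.2, A = 9.6 in², y = 0.6 in, Ī = 1.152 in⁴.
Web plate: 0.5 × 7.6, A = 3.8 in², y = 5 in, Ī = 18.2907 in⁴.
Top plate: 2.8 × 0.55, A = 1.54 in², y = 9.075 in, Ī = 0.0388208 in⁴.
Hole (subtracted): ⌀0.7, A = 0.384845 in², y = 0.6 in, Ī = 0.0117859 in⁴.
Centroid: ȳ = ΣA·y / ΣA = 2.64543 in.
Transfer each piece to the horizontal axis through the centroid using Ī + A·d² with d = y − 2.64543:
  bottom plate: d = -2.04543 in → contributes +41.3162 in⁴
  web plate: d = 2.35457 in → contributes +39.3579 in⁴
  top plate: d = 6.42957 in → contributes +63.7015 in⁴
  hole: d = -2.04543 in → contributes −1.62189 in⁴
Total I = 142.754 in⁴.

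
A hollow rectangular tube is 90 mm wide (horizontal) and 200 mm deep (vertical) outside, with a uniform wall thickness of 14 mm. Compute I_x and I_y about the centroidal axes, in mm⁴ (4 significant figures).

Split into non-overlapping primitives; take the origin at the lower-left of the bounding box.
Outer rectangle: 90 × 200, A = 18 000 mm², y = 100 mm, Ī = 60 000 000 mm⁴.
Inner void (subtracted): 62 × 172, A = 10 664 mm², y = 100 mm, Ī = 26 290 315 mm⁴.
By symmetry the centroid is at mid-height, ȳ = 100 mm.
All pieces are centred on the centroidal x-axis, so I = ΣĪ (holes subtracted) = 33 709 685 mm⁴.
Repeating about the centroidal y-axis gives I_y = 8 733 965 mm⁴.

I_x ≈ 3.371 × 10⁷ mm⁴, I_y ≈ 8.734 × 10⁶ mm⁴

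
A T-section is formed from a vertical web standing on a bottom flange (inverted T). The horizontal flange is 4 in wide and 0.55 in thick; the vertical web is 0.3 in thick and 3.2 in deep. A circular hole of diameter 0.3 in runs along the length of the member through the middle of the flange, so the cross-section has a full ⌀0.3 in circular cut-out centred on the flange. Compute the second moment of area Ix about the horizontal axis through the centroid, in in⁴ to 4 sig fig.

Break the section into simple shapes (no overlaps), measuring from the bottom-left corner of the bounding box.
Flange: 4 × 0.55, A = 2.2 in², y = 0.275 in, Ī = 0.0554583 in⁴.
Web: 0.3 × 3.2, A = 0.96 in², y = 2.15 in, Ī = 0.8192 in⁴.
Hole (subtracted): ⌀0.3, A = 0.0706858 in², y = 0.275 in, Ī = 0.000397608 in⁴.
Centroid: ȳ = ΣA·y / ΣA = 0.857654 in.
Transfer each piece to the horizontal axis through the centroid using Ī + A·d² with d = y − 0.857654:
  flange: d = -0.582654 in → contributes +0.802326 in⁴
  web: d = 1.29235 in → contributes +2.42255 in⁴
  hole: d = -0.582654 in → contributes −0.0243944 in⁴
Total I = 3.20048 in⁴.

Ix ≈ 3.200 in⁴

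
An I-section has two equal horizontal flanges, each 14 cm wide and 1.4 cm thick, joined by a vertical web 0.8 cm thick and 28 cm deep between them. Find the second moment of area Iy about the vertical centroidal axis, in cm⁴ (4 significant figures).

Split into non-overlapping primitives; take the origin at the lower-left of the bounding box.
Bottom flange: 14 × 1.4, A = 19.6 cm², x = 7 cm, Ī = 320.133 cm⁴.
Web: 0.8 × 28, A = 22.4 cm², x = 7 cm, Ī = 1.19467 cm⁴.
Top flange: 14 × 1.4, A = 19.6 cm², x = 7 cm, Ī = 320.133 cm⁴.
By symmetry the centroid is at mid-width, x̄ = 7 cm.
All pieces are centred on the vertical centroidal axis, so I = ΣĪ = 641.461 cm⁴.

Iy ≈ 641.5 cm⁴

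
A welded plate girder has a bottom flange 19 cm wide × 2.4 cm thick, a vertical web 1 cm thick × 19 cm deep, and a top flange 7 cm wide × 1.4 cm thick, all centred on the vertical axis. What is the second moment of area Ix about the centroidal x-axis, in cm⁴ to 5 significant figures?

Ix ≈ 4812.4 cm⁴

Decompose the section into non-overlapping parts with the origin at the bottom-left of its bounding rectangle.
Bottom plate: 19 × 2.4, A = 45.6 cm², y = 1.2 cm, Ī = 21.888 cm⁴.
Web plate: 1 × 19, A = 19 cm², y = 11.9 cm, Ī = 571.5833 cm⁴.
Top plate: 7 × 1.4, A = 9.8 cm², y = 22.1 cm, Ī = 1.600667 cm⁴.
Centroid: ȳ = ΣA·y / ΣA = 6.685484 cm.
Transfer each piece to the centroidal x-axis using Ī + A·d² with d = y − 6.685484:
  bottom plate: d = -5.485484 cm → contributes +1394.016 cm⁴
  web plate: d = 5.214516 cm → contributes +1088.216 cm⁴
  top plate: d = 15.41452 cm → contributes +2330.152 cm⁴
Total I = 4812.384 cm⁴.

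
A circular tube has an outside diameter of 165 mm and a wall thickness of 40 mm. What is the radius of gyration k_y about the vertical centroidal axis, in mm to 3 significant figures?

k_y ≈ 46.4 mm

Treat the section as a set of non-overlapping primitives; coordinates are from the bounding-box lower-left.
Outer circle: ⌀165, A = 21 382 mm², x = 82.5 mm, Ī = 36 383 601 mm⁴.
Bore (subtracted): ⌀85, A = 5674.5 mm², x = 82.5 mm, Ī = 2 562 392 mm⁴.
By symmetry the centroid is at mid-width, x̄ = 82.5 mm.
All pieces are centred on the vertical centroidal axis, so I = ΣĪ (holes subtracted) = 33 821 208 mm⁴.
Radius of gyration: k = √(I/A) = √(33 821 208 / 15 708) = 46.402 mm.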